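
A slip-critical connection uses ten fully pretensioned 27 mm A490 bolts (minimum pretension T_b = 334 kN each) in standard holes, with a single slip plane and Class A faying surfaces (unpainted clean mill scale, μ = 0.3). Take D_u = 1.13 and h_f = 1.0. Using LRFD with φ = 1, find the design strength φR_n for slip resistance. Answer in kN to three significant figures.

R_n = μ · D_u · h_f · T_b · n_s · n_b = 0.3 × 1.13 × 1.0 × 334 × 1 × 10 = 1132 kN.
Design strength φR_n = 1 × 1132 = 1130 kN.

1130 kN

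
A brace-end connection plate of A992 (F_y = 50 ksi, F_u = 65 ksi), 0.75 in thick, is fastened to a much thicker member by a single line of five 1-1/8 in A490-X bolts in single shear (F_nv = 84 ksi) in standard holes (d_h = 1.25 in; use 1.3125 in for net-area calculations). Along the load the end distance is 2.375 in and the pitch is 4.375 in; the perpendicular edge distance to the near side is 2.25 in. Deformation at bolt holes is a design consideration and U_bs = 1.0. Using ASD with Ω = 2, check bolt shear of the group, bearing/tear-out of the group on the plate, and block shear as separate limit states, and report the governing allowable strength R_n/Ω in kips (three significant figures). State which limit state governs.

Bolt shear: A_b = π·1.125²/4 = 0.994 in²; R_n = 84 × 0.994 × 5 × 1 = 417.5 kips → 417.5 / 2 = 209 kips.
Bearing: edge l_c = 1.75, r_n = 102.4 kips; interior l_c = 3.125, r_n = 131.6 kips; R_n = 102.4 + 4·131.6 = 628.9 kips → 314 kips.
Block shear: A_gv = 14.91, A_nv = 10.48, A_nt = 1.195 in²; R_n = min(0.6F_uA_nv, 0.6F_yA_gv) + U_bs·F_u·A_nt = 486.3 kips → 243 kips.
Bolt shear governs: 209 kips.

209 kips (bolt shear governs)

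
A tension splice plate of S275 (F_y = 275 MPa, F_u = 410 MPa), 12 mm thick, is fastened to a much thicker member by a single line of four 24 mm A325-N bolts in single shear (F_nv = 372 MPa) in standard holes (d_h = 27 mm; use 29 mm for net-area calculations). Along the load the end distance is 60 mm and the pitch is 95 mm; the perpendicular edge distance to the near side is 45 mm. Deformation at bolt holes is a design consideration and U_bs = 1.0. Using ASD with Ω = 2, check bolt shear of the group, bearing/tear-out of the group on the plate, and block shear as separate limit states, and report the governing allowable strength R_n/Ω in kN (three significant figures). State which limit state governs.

Bolt shear: A_b = π·24²/4 = 452.4 mm²; R_n = 372 × 452.4 × 4 × 1 / 1000 = 673.2 kN → 673.2 / 2 = 337 kN.
Bearing: edge l_c = 46.5, r_n = 274.5 kN; interior l_c = 68, r_n = 283.4 kN; R_n = 274.5 + 3·283.4 = 1125 kN → 562 kN.
Block shear: A_gv = 4140, A_nv = 2922, A_nt = 366 mm²; R_n = min(0.6F_uA_nv, 0.6F_yA_gv) + U_bs·F_u·A_nt = 833.2 kN → 417 kN.
Bolt shear governs: 337 kN.

337 kN (bolt shear governs)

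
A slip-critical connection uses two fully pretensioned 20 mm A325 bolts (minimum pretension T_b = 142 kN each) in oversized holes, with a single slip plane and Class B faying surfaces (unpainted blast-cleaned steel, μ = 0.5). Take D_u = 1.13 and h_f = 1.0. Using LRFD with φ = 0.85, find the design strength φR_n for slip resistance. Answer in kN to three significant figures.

136 kN

R_n = μ · D_u · h_f · T_b · n_s · n_b = 0.5 × 1.13 × 1.0 × 142 × 1 × 2 = 160.5 kN.
Design strength φR_n = 0.85 × 160.5 = 136 kN.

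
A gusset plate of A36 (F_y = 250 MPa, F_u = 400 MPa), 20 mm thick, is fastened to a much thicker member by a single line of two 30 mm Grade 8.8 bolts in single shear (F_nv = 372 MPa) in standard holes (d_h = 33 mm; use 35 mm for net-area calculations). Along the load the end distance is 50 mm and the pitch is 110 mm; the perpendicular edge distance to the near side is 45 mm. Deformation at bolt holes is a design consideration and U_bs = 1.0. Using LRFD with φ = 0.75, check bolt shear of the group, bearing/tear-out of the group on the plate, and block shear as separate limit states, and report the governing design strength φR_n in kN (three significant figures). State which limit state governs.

394 kN (bolt shear governs)

Bolt shear: A_b = π·30²/4 = 706.9 mm²; R_n = 372 × 706.9 × 2 × 1 / 1000 = 525.9 kN → 0.75 × 525.9 = 394 kN.
Bearing: edge l_c = 33.5, r_n = 321.6 kN; interior l_c = 77, r_n = 576 kN; R_n = 321.6 + 1·576 = 897.6 kN → 673 kN.
Block shear: A_gv = 3200, A_nv = 2150, A_nt = 550 mm²; R_n = min(0.6F_uA_nv, 0.6F_yA_gv) + U_bs·F_u·A_nt = 700 kN → 525 kN.
Bolt shear governs: 394 kN.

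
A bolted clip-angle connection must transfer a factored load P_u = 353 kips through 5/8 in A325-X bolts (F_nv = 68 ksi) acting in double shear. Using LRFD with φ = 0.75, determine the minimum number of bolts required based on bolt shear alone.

12 bolts

A_b = π·0.625²/4 = 0.3068 in².
Per-bolt design strength φR_n = 0.75 × 68 × 0.3068 × 2 = 31.29 kips.
n ≥ 353 / 31.29 = 11.28 → use 12 bolts.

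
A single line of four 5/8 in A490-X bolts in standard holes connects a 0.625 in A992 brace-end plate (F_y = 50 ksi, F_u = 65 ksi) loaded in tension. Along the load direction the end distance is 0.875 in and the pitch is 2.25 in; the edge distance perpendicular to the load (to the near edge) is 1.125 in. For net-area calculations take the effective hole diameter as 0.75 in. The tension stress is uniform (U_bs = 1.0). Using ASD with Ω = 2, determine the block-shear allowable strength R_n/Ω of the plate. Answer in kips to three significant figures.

Shear plane L_v = 0.875 + 3·2.25 = 7.625 in; A_gv = 7.625 × 0.625 = 4.766 in².
A_nv = (7.625 − 3.5·0.75) × 0.625 = 3.125 in².
A_nt = (1.125 − 0.5·0.75) × 0.625 = 0.4688 in².
0.6 F_u A_nv = 121.9 kips; 0.6 F_y A_gv = 143 kips → shear rupture governs the shear term.
R_n = 121.9 + 1.0 × 65 × 0.4688 = 152.3 kips.
Allowable strength R_n/Ω = 152.3 / 2 = 76.2 kips.

76.2 kips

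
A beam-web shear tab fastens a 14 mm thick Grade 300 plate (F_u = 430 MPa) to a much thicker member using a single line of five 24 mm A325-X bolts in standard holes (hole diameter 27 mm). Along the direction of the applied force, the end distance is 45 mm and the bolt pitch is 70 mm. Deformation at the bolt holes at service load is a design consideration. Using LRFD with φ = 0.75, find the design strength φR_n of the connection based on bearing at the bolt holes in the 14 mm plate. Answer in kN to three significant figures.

1100 kN

Per bolt r_n = 1.2 l_c t F_u ≤ 2.4 d t F_u; upper limit = 2.4 × 24 × 14 × 430 / 1000 = 346.8 kN.
Edge bolt: l_c = 45 − 27/2 = 31.5 mm → 1.2 × 31.5 × 14 × 430 / 1000 = 227.6 → r_n = 227.6 kN.
Interior bolts: l_c = 70 − 27 = 43 mm → 1.2 × 43 × 14 × 430 / 1000 = 310.6 → r_n = 310.6 kN.
R_n = 1 × 227.6 + 4 × 310.6 = 1470 kN.
Design strength φR_n = 0.75 × 1470 = 1100 kN.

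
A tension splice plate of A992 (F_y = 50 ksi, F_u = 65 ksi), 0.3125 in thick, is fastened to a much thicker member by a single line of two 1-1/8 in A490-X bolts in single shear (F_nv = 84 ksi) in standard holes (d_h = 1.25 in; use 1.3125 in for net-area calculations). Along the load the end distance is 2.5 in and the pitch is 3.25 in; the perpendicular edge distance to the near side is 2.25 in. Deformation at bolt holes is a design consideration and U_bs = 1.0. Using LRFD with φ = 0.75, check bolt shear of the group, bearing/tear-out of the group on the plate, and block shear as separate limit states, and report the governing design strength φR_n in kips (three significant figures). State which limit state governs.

58.8 kips (block shear governs)

Bolt shear: A_b = π·1.125²/4 = 0.994 in²; R_n = 84 × 0.994 × 2 × 1 = 167 kips → 0.75 × 167 = 125 kips.
Bearing: edge l_c = 1.875, r_n = 45.7 kips; interior l_c = 2, r_n = 48.75 kips; R_n = 45.7 + 1·48.75 = 94.45 kips → 70.8 kips.
Block shear: A_gv = 1.797, A_nv = 1.182, A_nt = 0.498 in²; R_n = min(0.6F_uA_nv, 0.6F_yA_gv) + U_bs·F_u·A_nt = 78.46 kips → 58.8 kips.
Block shear governs: 58.8 kips.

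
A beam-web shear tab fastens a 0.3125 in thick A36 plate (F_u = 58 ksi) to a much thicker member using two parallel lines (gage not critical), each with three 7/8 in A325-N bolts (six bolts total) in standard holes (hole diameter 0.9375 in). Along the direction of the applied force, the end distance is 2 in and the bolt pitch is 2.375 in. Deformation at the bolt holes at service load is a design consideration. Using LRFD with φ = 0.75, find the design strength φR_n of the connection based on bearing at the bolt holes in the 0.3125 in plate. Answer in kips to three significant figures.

144 kips

Per bolt r_n = 1.2 l_c t F_u ≤ 2.4 d t F_u; upper limit = 2.4 × 0.875 × 0.3125 × 58 = 38.06 kips.
Edge bolt: l_c = 2 − 0.9375/2 = 1.531 in → 1.2 × 1.531 × 0.3125 × 58 = 33.3 → r_n = 33.3 kips.
Interior bolts: l_c = 2.375 − 0.9375 = 1.438 in → 1.2 × 1.438 × 0.3125 × 58 = 31.27 → r_n = 31.27 kips.
R_n = 2 × 33.3 + 4 × 31.27 = 191.7 kips.
Design strength φR_n = 0.75 × 191.7 = 144 kips.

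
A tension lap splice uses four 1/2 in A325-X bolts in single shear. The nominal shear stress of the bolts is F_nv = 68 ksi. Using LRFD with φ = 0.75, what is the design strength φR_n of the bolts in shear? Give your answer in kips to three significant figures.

40.1 kips

A_b = π × 0.5² / 4 = 0.1963 in².
R_n = F_nv · A_b · n · n_s = 68 × 0.1963 × 4 × 1 = 53.41 kips.
Design strength φR_n = 0.75 × 53.41 = 40.1 kips.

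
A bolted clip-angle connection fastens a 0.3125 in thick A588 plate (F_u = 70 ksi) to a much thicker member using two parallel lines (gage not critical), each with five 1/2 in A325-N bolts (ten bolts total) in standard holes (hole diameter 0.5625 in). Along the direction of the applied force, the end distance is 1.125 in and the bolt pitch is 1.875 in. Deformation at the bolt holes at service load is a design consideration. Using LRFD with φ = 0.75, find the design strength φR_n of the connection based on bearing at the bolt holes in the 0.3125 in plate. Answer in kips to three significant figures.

191 kips

Per bolt r_n = 1.2 l_c t F_u ≤ 2.4 d t F_u; upper limit = 2.4 × 0.5 × 0.3125 × 70 = 26.25 kips.
Edge bolt: l_c = 1.125 − 0.5625/2 = 0.8438 in → 1.2 × 0.8438 × 0.3125 × 70 = 22.15 → r_n = 22.15 kips.
Interior bolts: l_c = 1.875 − 0.5625 = 1.312 in → 1.2 × 1.312 × 0.3125 × 70 = 34.45 → r_n = 26.25 kips.
R_n = 2 × 22.15 + 8 × 26.25 = 254.3 kips.
Design strength φR_n = 0.75 × 254.3 = 191 kips.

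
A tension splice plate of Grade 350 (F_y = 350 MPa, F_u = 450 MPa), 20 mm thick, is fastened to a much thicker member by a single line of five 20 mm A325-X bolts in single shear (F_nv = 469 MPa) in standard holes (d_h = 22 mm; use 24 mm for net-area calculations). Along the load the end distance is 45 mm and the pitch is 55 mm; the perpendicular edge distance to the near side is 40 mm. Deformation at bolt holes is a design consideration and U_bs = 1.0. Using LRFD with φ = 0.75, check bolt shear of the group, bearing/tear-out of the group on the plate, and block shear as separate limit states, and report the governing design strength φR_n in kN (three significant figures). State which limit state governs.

Bolt shear: A_b = π·20²/4 = 314.2 mm²; R_n = 469 × 314.2 × 5 × 1 / 1000 = 736.7 kN → 0.75 × 736.7 = 553 kN.
Bearing: edge l_c = 34, r_n = 367.2 kN; interior l_c = 33, r_n = 356.4 kN; R_n = 367.2 + 4·356.4 = 1793 kN → 1340 kN.
Block shear: A_gv = 5300, A_nv = 3140, A_nt = 560 mm²; R_n = min(0.6F_uA_nv, 0.6F_yA_gv) + U_bs·F_u·A_nt = 1100 kN → 825 kN.
Bolt shear governs: 553 kN.

553 kN (bolt shear governs)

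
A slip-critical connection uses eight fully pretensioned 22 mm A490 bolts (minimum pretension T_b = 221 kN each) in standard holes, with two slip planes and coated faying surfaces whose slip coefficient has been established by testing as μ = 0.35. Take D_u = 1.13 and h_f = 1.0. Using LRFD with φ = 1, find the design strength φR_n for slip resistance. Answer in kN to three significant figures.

R_n = μ · D_u · h_f · T_b · n_s · n_b = 0.35 × 1.13 × 1.0 × 221 × 2 × 8 = 1398 kN.
Design strength φR_n = 1 × 1398 = 1400 kN.

1400 kN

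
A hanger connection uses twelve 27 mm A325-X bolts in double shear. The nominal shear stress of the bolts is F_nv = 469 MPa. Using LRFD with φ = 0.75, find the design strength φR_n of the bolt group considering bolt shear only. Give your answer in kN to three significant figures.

A_b = π × 27² / 4 = 572.6 mm².
R_n = F_nv · A_b · n · n_s = 469 × 572.6 × 12 × 2 / 1000 = 6445 kN.
Design strength φR_n = 0.75 × 6445 = 4830 kN.

4830 kN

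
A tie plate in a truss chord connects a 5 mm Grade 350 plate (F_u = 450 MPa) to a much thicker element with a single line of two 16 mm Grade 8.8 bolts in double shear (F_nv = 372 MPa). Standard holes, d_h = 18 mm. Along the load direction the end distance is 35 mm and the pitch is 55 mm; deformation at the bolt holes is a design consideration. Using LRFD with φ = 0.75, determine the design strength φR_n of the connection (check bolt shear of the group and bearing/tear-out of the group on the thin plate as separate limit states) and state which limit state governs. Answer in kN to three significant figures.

Bolt shear: A_b = π·16²/4 = 201.1 mm²; R_n = 372 × 201.1 × 2 × 2 / 1000 = 299.2 kN → 0.75 × 299.2 = 224 kN.
Bearing (1.2 l_c t F_u ≤ 2.4 d t F_u): upper limit = 2.4·16·5·450 / 1000 = 86.4 kN.
  Edge l_c = 35 − 18/2 = 26 → r_n = 70.2 kN; interior l_c = 55 − 18 = 37 → r_n = 86.4 kN.
  R_n,bearing = 1·70.2 + 1·86.4 = 156.6 kN → 0.75 × 156.6 = 117 kN.
Bearing governs: 117 kN.

117 kN (bearing governs)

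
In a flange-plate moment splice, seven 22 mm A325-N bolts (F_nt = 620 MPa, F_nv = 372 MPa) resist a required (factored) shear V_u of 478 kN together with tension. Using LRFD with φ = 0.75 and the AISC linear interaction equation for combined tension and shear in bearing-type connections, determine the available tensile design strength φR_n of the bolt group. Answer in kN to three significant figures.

812 kN

A_b = π·22²/4 = 380.1 mm²; f_rv = 478 × 1000 / (7 × 380.1) = 179.6 MPa.
F'_nt = 1.3 F_nt − (F_nt / φF_nv) f_rv = 1.3·620 − (620/(0.75·372))·179.6 = 406.8 MPa, capped at F_nt → F'_nt = 406.8 MPa.
R_n = F'_nt · A_b · n = 406.8 × 380.1 × 7 / 1000 = 1082 kN.
Design strength φR_n = 0.75 × 1082 = 812 kN.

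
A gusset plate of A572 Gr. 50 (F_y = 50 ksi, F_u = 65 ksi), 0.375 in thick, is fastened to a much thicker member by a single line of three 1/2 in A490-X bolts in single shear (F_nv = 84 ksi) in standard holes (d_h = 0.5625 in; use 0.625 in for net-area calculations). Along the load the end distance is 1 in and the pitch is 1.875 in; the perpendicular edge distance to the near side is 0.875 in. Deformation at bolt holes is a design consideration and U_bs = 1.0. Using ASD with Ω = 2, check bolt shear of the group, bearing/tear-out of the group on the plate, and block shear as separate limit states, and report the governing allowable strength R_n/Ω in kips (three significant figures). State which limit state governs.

24.7 kips (bolt shear governs)

Bolt shear: A_b = π·0.5²/4 = 0.1963 in²; R_n = 84 × 0.1963 × 3 × 1 = 49.48 kips → 49.48 / 2 = 24.7 kips.
Bearing: edge l_c = 0.7188, r_n = 21.02 kips; interior l_c = 1.312, r_n = 29.25 kips; R_n = 21.02 + 2·29.25 = 79.52 kips → 39.8 kips.
Block shear: A_gv = 1.781, A_nv = 1.195, A_nt = 0.2109 in²; R_n = min(0.6F_uA_nv, 0.6F_yA_gv) + U_bs·F_u·A_nt = 60.33 kips → 30.2 kips.
Bolt shear governs: 24.7 kips.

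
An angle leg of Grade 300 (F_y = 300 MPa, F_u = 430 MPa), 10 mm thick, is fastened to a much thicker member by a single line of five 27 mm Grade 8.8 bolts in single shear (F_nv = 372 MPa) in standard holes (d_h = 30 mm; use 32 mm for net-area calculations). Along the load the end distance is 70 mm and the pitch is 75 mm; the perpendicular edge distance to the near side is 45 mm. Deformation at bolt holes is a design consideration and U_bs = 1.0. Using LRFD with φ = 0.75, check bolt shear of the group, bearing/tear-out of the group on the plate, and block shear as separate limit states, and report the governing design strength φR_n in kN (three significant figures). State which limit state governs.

531 kN (block shear governs)

Bolt shear: A_b = π·27²/4 = 572.6 mm²; R_n = 372 × 572.6 × 5 × 1 / 1000 = 1065 kN → 0.75 × 1065 = 799 kN.
Bearing: edge l_c = 55, r_n = 278.6 kN; interior l_c = 45, r_n = 232.2 kN; R_n = 278.6 + 4·232.2 = 1207 kN → 906 kN.
Block shear: A_gv = 3700, A_nv = 2260, A_nt = 290 mm²; R_n = min(0.6F_uA_nv, 0.6F_yA_gv) + U_bs·F_u·A_nt = 707.8 kN → 531 kN.
Block shear governs: 531 kN.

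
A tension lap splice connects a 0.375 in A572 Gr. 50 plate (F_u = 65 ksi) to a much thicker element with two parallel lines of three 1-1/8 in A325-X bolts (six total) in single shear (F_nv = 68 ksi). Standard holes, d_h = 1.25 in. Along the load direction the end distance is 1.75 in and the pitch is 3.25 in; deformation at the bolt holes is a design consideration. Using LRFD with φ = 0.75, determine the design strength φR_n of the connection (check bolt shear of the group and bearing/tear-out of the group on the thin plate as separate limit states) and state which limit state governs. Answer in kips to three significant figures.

225 kips (bearing governs)

Bolt shear: A_b = π·1.125²/4 = 0.994 in²; R_n = 68 × 0.994 × 6 × 1 = 405.6 kips → 0.75 × 405.6 = 304 kips.
Bearing (1.2 l_c t F_u ≤ 2.4 d t F_u): upper limit = 2.4·1.125·0.375·65 = 65.81 kips.
  Edge l_c = 1.75 − 1.25/2 = 1.125 → r_n = 32.91 kips; interior l_c = 3.25 − 1.25 = 2 → r_n = 58.5 kips.
  R_n,bearing = 2·32.91 + 4·58.5 = 299.8 kips → 0.75 × 299.8 = 225 kips.
Bearing governs: 225 kips.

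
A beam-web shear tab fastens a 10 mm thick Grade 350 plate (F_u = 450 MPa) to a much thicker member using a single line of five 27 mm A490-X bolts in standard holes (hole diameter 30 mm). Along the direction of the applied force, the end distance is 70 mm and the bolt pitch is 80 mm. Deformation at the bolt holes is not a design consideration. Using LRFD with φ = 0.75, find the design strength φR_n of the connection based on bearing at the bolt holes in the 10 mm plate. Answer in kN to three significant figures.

Per bolt r_n = 1.5 l_c t F_u ≤ 3.0 d t F_u; upper limit = 3.0 × 27 × 10 × 450 / 1000 = 364.5 kN.
Edge bolt: l_c = 70 − 30/2 = 55 mm → 1.5 × 55 × 10 × 450 / 1000 = 371.2 → r_n = 364.5 kN.
Interior bolts: l_c = 80 − 30 = 50 mm → 1.5 × 50 × 10 × 450 / 1000 = 337.5 → r_n = 337.5 kN.
R_n = 1 × 364.5 + 4 × 337.5 = 1714 kN.
Design strength φR_n = 0.75 × 1714 = 1290 kN.

1290 kN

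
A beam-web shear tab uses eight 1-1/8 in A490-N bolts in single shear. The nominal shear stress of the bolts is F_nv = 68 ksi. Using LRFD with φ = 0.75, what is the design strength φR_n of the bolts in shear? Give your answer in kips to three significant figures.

406 kips

A_b = π × 1.125² / 4 = 0.994 in².
R_n = F_nv · A_b · n · n_s = 68 × 0.994 × 8 × 1 = 540.7 kips.
Design strength φR_n = 0.75 × 540.7 = 406 kips.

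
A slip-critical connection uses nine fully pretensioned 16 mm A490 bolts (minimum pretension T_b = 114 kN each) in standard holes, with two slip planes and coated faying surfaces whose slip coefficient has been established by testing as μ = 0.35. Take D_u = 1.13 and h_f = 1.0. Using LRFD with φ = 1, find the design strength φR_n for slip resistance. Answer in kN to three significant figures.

R_n = μ · D_u · h_f · T_b · n_s · n_b = 0.35 × 1.13 × 1.0 × 114 × 2 × 9 = 811.6 kN.
Design strength φR_n = 1 × 811.6 = 812 kN.

812 kN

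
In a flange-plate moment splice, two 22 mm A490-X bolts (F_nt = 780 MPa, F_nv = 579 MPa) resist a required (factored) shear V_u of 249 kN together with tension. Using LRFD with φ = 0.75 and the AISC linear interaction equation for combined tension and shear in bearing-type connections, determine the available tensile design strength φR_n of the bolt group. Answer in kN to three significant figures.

243 kN

A_b = π·22²/4 = 380.1 mm²; f_rv = 249 × 1000 / (2 × 380.1) = 327.5 MPa.
F'_nt = 1.3 F_nt − (F_nt / φF_nv) f_rv = 1.3·780 − (780/(0.75·579))·327.5 = 425.7 MPa, capped at F_nt → F'_nt = 425.7 MPa.
R_n = F'_nt · A_b · n = 425.7 × 380.1 × 2 / 1000 = 323.7 kN.
Design strength φR_n = 0.75 × 323.7 = 243 kN.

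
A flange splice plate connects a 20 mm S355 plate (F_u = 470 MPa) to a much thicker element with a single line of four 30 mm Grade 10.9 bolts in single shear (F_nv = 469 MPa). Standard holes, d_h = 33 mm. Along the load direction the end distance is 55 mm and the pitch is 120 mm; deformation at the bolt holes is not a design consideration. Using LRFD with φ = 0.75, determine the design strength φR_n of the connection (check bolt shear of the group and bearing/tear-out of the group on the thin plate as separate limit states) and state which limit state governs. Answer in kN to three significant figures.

Bolt shear: A_b = π·30²/4 = 706.9 mm²; R_n = 469 × 706.9 × 4 × 1 / 1000 = 1326 kN → 0.75 × 1326 = 995 kN.
Bearing (1.5 l_c t F_u ≤ 3.0 d t F_u): upper limit = 3.0·30·20·470 / 1000 = 846 kN.
  Edge l_c = 55 − 33/2 = 38.5 → r_n = 542.9 kN; interior l_c = 120 − 33 = 87 → r_n = 846 kN.
  R_n,bearing = 1·542.9 + 3·846 = 3081 kN → 0.75 × 3081 = 2310 kN.
Bolt shear governs: 995 kN.

995 kN (bolt shear governs)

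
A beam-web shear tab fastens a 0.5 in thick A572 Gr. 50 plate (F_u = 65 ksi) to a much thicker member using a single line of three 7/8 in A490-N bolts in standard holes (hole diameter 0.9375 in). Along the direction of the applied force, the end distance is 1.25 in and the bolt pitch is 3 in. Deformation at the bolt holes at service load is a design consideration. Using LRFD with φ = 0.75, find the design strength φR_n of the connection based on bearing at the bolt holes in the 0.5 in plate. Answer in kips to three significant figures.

125 kips

Per bolt r_n = 1.2 l_c t F_u ≤ 2.4 d t F_u; upper limit = 2.4 × 0.875 × 0.5 × 65 = 68.25 kips.
Edge bolt: l_c = 1.25 − 0.9375/2 = 0.7812 in → 1.2 × 0.7812 × 0.5 × 65 = 30.47 → r_n = 30.47 kips.
Interior bolts: l_c = 3 − 0.9375 = 2.062 in → 1.2 × 2.062 × 0.5 × 65 = 80.44 → r_n = 68.25 kips.
R_n = 1 × 30.47 + 2 × 68.25 = 167 kips.
Design strength φR_n = 0.75 × 167 = 125 kips.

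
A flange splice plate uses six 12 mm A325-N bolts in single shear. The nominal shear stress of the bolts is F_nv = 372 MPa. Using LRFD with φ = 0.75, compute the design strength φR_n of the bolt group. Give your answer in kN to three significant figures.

A_b = π × 12² / 4 = 113.1 mm².
R_n = F_nv · A_b · n · n_s = 372 × 113.1 × 6 × 1 / 1000 = 252.4 kN.
Design strength φR_n = 0.75 × 252.4 = 189 kN.

189 kN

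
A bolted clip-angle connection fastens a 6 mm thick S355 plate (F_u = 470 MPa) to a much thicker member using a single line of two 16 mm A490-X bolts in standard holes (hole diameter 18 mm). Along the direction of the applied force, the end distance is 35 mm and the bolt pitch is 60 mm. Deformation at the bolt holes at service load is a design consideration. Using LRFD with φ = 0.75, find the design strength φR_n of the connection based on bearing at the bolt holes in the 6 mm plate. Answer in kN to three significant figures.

147 kN

Per bolt r_n = 1.2 l_c t F_u ≤ 2.4 d t F_u; upper limit = 2.4 × 16 × 6 × 470 / 1000 = 108.3 kN.
Edge bolt: l_c = 35 − 18/2 = 26 mm → 1.2 × 26 × 6 × 470 / 1000 = 87.98 → r_n = 87.98 kN.
Interior bolts: l_c = 60 − 18 = 42 mm → 1.2 × 42 × 6 × 470 / 1000 = 142.1 → r_n = 108.3 kN.
R_n = 1 × 87.98 + 1 × 108.3 = 196.3 kN.
Design strength φR_n = 0.75 × 196.3 = 147 kN.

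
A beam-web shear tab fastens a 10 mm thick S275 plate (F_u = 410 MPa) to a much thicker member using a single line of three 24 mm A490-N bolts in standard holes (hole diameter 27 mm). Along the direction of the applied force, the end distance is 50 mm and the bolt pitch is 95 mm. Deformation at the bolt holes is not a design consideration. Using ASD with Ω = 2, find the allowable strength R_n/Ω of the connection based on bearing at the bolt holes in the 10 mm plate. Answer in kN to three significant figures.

Per bolt r_n = 1.5 l_c t F_u ≤ 3.0 d t F_u; upper limit = 3.0 × 24 × 10 × 410 / 1000 = 295.2 kN.
Edge bolt: l_c = 50 − 27/2 = 36.5 mm → 1.5 × 36.5 × 10 × 410 / 1000 = 224.5 → r_n = 224.5 kN.
Interior bolts: l_c = 95 − 27 = 68 mm → 1.5 × 68 × 10 × 410 / 1000 = 418.2 → r_n = 295.2 kN.
R_n = 1 × 224.5 + 2 × 295.2 = 814.9 kN.
Allowable strength R_n/Ω = 814.9 / 2 = 407 kN.

407 kN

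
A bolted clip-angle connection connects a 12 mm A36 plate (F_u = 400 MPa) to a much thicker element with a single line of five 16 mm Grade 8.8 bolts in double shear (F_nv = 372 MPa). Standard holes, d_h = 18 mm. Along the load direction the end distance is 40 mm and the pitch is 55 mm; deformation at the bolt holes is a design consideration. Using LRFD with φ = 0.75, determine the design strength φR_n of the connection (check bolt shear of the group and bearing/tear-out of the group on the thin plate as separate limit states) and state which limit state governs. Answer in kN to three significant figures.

561 kN (bolt shear governs)

Bolt shear: A_b = π·16²/4 = 201.1 mm²; R_n = 372 × 201.1 × 5 × 2 / 1000 = 748 kN → 0.75 × 748 = 561 kN.
Bearing (1.2 l_c t F_u ≤ 2.4 d t F_u): upper limit = 2.4·16·12·400 / 1000 = 184.3 kN.
  Edge l_c = 40 − 18/2 = 31 → r_n = 178.6 kN; interior l_c = 55 − 18 = 37 → r_n = 184.3 kN.
  R_n,bearing = 1·178.6 + 4·184.3 = 915.8 kN → 0.75 × 915.8 = 687 kN.
Bolt shear governs: 561 kN.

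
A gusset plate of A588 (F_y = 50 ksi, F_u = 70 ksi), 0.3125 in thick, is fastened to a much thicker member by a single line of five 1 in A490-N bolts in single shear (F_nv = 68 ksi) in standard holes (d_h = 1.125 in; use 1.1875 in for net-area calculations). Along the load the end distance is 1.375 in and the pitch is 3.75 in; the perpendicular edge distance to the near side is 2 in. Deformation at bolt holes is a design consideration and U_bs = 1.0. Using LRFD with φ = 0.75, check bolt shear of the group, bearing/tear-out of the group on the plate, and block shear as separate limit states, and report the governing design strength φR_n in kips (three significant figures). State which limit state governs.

132 kips (block shear governs)

Bolt shear: A_b = π·1²/4 = 0.7854 in²; R_n = 68 × 0.7854 × 5 × 1 = 267 kips → 0.75 × 267 = 200 kips.
Bearing: edge l_c = 0.8125, r_n = 21.33 kips; interior l_c = 2.625, r_n = 52.5 kips; R_n = 21.33 + 4·52.5 = 231.3 kips → 173 kips.
Block shear: A_gv = 5.117, A_nv = 3.447, A_nt = 0.4395 in²; R_n = min(0.6F_uA_nv, 0.6F_yA_gv) + U_bs·F_u·A_nt = 175.5 kips → 132 kips.
Block shear governs: 132 kips.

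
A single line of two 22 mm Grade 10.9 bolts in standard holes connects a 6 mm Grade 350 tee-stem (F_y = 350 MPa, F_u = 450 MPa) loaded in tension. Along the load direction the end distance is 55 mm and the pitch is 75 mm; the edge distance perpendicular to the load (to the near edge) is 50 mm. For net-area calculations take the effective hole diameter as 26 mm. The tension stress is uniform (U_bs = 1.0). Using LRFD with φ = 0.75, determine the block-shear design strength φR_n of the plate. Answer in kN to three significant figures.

Shear plane L_v = 55 + 1·75 = 130 mm; A_gv = 130 × 6 = 780 mm².
A_nv = (130 − 1.5·26) × 6 = 546 mm².
A_nt = (50 − 0.5·26) × 6 = 222 mm².
0.6 F_u A_nv = 147.4 kN; 0.6 F_y A_gv = 163.8 kN → shear rupture governs the shear term.
R_n = 147.4 + 1.0 × 450 × 222 / 1000 = 247.3 kN.
Design strength φR_n = 0.75 × 247.3 = 185 kN.

185 kN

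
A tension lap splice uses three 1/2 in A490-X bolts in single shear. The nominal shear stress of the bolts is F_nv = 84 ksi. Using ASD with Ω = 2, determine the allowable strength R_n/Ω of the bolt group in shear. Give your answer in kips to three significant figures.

A_b = π × 0.5² / 4 = 0.1963 in².
R_n = F_nv · A_b · n · n_s = 84 × 0.1963 × 3 × 1 = 49.48 kips.
Allowable strength R_n/Ω = 49.48 / 2 = 24.7 kips.

24.7 kips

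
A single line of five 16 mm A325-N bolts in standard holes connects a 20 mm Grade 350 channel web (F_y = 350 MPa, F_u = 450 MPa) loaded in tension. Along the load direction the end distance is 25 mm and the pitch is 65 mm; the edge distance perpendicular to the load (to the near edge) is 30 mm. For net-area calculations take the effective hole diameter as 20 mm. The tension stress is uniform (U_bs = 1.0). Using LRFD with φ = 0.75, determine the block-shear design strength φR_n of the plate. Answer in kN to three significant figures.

Shear plane L_v = 25 + 4·65 = 285 mm; A_gv = 285 × 20 = 5700 mm².
A_nv = (285 − 4.5·20) × 20 = 3900 mm².
A_nt = (30 − 0.5·20) × 20 = 400 mm².
0.6 F_u A_nv = 1053 kN; 0.6 F_y A_gv = 1197 kN → shear rupture governs the shear term.
R_n = 1053 + 1.0 × 450 × 400 / 1000 = 1233 kN.
Design strength φR_n = 0.75 × 1233 = 925 kN.

925 kN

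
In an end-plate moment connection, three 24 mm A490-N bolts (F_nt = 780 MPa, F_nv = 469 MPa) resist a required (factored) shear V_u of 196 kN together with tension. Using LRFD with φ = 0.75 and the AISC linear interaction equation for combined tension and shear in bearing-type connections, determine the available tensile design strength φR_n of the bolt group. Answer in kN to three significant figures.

706 kN

A_b = π·24²/4 = 452.4 mm²; f_rv = 196 × 1000 / (3 × 452.4) = 144.4 MPa.
F'_nt = 1.3 F_nt − (F_nt / φF_nv) f_rv = 1.3·780 − (780/(0.75·469))·144.4 = 693.8 MPa, capped at F_nt → F'_nt = 693.8 MPa.
R_n = F'_nt · A_b · n = 693.8 × 452.4 × 3 / 1000 = 941.5 kN.
Design strength φR_n = 0.75 × 941.5 = 706 kN.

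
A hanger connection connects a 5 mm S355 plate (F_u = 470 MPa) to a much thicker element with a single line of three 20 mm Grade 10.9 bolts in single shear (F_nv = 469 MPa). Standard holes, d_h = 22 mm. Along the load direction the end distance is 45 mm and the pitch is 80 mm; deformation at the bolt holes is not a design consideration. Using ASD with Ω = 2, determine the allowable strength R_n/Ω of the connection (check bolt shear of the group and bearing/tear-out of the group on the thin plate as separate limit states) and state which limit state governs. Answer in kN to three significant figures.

Bolt shear: A_b = π·20²/4 = 314.2 mm²; R_n = 469 × 314.2 × 3 × 1 / 1000 = 442 kN → 442 / 2 = 221 kN.
Bearing (1.5 l_c t F_u ≤ 3.0 d t F_u): upper limit = 3.0·20·5·470 / 1000 = 141 kN.
  Edge l_c = 45 − 22/2 = 34 → r_n = 119.9 kN; interior l_c = 80 − 22 = 58 → r_n = 141 kN.
  R_n,bearing = 1·119.9 + 2·141 = 401.9 kN → 401.9 / 2 = 201 kN.
Bearing governs: 201 kN.

201 kN (bearing governs)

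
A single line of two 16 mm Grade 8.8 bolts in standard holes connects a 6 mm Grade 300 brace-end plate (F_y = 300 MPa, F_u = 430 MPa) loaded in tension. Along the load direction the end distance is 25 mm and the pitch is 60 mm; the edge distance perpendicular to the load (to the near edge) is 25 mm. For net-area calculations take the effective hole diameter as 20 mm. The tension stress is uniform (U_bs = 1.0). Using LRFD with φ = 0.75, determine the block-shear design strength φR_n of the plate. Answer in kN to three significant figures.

92.9 kN

Shear plane L_v = 25 + 1·60 = 85 mm; A_gv = 85 × 6 = 510 mm².
A_nv = (85 − 1.5·20) × 6 = 330 mm².
A_nt = (25 − 0.5·20) × 6 = 90 mm².
0.6 F_u A_nv = 85.14 kN; 0.6 F_y A_gv = 91.8 kN → shear rupture governs the shear term.
R_n = 85.14 + 1.0 × 430 × 90 / 1000 = 123.8 kN.
Design strength φR_n = 0.75 × 123.8 = 92.9 kN.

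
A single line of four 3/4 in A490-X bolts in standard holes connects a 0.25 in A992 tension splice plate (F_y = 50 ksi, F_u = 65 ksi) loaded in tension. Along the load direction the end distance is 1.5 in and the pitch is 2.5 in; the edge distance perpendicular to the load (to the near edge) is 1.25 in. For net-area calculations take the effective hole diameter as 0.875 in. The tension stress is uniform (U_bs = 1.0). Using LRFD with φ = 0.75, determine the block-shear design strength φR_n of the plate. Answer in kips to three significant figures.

Shear plane L_v = 1.5 + 3·2.5 = 9 in; A_gv = 9 × 0.25 = 2.25 in².
A_nv = (9 − 3.5·0.875) × 0.25 = 1.484 in².
A_nt = (1.25 − 0.5·0.875) × 0.25 = 0.2031 in².
0.6 F_u A_nv = 57.89 kips; 0.6 F_y A_gv = 67.5 kips → shear rupture governs the shear term.
R_n = 57.89 + 1.0 × 65 × 0.2031 = 71.09 kips.
Design strength φR_n = 0.75 × 71.09 = 53.3 kips.

53.3 kips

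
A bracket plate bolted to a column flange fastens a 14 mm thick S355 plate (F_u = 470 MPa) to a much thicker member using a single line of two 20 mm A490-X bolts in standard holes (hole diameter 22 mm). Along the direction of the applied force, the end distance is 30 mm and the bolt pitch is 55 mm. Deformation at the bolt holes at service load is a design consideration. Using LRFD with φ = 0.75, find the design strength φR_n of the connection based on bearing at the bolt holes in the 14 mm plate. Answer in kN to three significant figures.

Per bolt r_n = 1.2 l_c t F_u ≤ 2.4 d t F_u; upper limit = 2.4 × 20 × 14 × 470 / 1000 = 315.8 kN.
Edge bolt: l_c = 30 − 22/2 = 19 mm → 1.2 × 19 × 14 × 470 / 1000 = 150 → r_n = 150 kN.
Interior bolts: l_c = 55 − 22 = 33 mm → 1.2 × 33 × 14 × 470 / 1000 = 260.6 → r_n = 260.6 kN.
R_n = 1 × 150 + 1 × 260.6 = 410.6 kN.
Design strength φR_n = 0.75 × 410.6 = 308 kN.

308 kN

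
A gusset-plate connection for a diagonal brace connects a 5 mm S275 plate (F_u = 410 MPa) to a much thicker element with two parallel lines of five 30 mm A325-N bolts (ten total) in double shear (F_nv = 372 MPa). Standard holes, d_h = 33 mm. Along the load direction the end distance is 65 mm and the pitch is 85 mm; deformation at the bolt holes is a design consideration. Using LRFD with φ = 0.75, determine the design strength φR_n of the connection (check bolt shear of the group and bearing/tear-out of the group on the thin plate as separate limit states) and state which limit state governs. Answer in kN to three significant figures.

Bolt shear: A_b = π·30²/4 = 706.9 mm²; R_n = 372 × 706.9 × 10 × 2 / 1000 = 5259 kN → 0.75 × 5259 = 3940 kN.
Bearing (1.2 l_c t F_u ≤ 2.4 d t F_u): upper limit = 2.4·30·5·410 / 1000 = 147.6 kN.
  Edge l_c = 65 − 33/2 = 48.5 → r_n = 119.3 kN; interior l_c = 85 − 33 = 52 → r_n = 127.9 kN.
  R_n,bearing = 2·119.3 + 8·127.9 = 1262 kN → 0.75 × 1262 = 946 kN.
Bearing governs: 946 kN.

946 kN (bearing governs)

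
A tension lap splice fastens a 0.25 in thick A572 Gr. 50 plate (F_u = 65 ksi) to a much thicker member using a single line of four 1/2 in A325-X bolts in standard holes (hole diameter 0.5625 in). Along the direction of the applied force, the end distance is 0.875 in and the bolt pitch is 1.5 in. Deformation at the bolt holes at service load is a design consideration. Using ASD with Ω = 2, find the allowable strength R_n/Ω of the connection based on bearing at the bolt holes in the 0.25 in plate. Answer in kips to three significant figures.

33.2 kips

Per bolt r_n = 1.2 l_c t F_u ≤ 2.4 d t F_u; upper limit = 2.4 × 0.5 × 0.25 × 65 = 19.5 kips.
Edge bolt: l_c = 0.875 − 0.5625/2 = 0.5938 in → 1.2 × 0.5938 × 0.25 × 65 = 11.58 → r_n = 11.58 kips.
Interior bolts: l_c = 1.5 − 0.5625 = 0.9375 in → 1.2 × 0.9375 × 0.25 × 65 = 18.28 → r_n = 18.28 kips.
R_n = 1 × 11.58 + 3 × 18.28 = 66.42 kips.
Allowable strength R_n/Ω = 66.42 / 2 = 33.2 kips.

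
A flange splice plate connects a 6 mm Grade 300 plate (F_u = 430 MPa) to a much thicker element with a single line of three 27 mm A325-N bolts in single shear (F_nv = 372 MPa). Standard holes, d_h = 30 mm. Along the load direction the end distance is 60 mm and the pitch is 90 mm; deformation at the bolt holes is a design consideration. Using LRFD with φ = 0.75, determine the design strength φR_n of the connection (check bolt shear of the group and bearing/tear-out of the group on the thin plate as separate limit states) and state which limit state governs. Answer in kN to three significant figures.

Bolt shear: A_b = π·27²/4 = 572.6 mm²; R_n = 372 × 572.6 × 3 × 1 / 1000 = 639 kN → 0.75 × 639 = 479 kN.
Bearing (1.2 l_c t F_u ≤ 2.4 d t F_u): upper limit = 2.4·27·6·430 / 1000 = 167.2 kN.
  Edge l_c = 60 − 30/2 = 45 → r_n = 139.3 kN; interior l_c = 90 − 30 = 60 → r_n = 167.2 kN.
  R_n,bearing = 1·139.3 + 2·167.2 = 473.7 kN → 0.75 × 473.7 = 355 kN.
Bearing governs: 355 kN.

355 kN (bearing governs)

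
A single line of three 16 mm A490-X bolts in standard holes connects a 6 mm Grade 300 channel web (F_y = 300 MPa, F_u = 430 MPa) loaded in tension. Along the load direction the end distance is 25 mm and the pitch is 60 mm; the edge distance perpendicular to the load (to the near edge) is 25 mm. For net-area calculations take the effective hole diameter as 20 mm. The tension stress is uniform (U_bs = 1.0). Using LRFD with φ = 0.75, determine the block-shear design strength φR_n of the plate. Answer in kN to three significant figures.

Shear plane L_v = 25 + 2·60 = 145 mm; A_gv = 145 × 6 = 870 mm².
A_nv = (145 − 2.5·20) × 6 = 570 mm².
A_nt = (25 − 0.5·20) × 6 = 90 mm².
0.6 F_u A_nv = 147.1 kN; 0.6 F_y A_gv = 156.6 kN → shear rupture governs the shear term.
R_n = 147.1 + 1.0 × 430 × 90 / 1000 = 185.8 kN.
Design strength φR_n = 0.75 × 185.8 = 139 kN.

139 kN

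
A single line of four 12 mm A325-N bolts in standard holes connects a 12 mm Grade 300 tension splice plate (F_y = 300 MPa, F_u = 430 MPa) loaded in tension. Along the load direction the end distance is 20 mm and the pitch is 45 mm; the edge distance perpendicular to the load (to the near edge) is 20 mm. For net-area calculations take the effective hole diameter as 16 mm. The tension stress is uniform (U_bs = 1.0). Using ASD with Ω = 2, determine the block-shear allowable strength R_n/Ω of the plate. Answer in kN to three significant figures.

184 kN

Shear plane L_v = 20 + 3·45 = 155 mm; A_gv = 155 × 12 = 1860 mm².
A_nv = (155 − 3.5·16) × 12 = 1188 mm².
A_nt = (20 − 0.5·16) × 12 = 144 mm².
0.6 F_u A_nv = 306.5 kN; 0.6 F_y A_gv = 334.8 kN → shear rupture governs the shear term.
R_n = 306.5 + 1.0 × 430 × 144 / 1000 = 368.4 kN.
Allowable strength R_n/Ω = 368.4 / 2 = 184 kN.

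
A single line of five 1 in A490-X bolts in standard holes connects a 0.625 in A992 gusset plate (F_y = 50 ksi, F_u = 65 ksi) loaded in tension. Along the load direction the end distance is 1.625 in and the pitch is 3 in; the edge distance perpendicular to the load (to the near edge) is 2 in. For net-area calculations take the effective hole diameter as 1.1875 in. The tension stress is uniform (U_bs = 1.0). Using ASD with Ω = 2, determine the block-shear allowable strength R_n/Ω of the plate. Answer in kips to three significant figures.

Shear plane L_v = 1.625 + 4·3 = 13.62 in; A_gv = 13.62 × 0.625 = 8.516 in².
A_nv = (13.62 − 4.5·1.1875) × 0.625 = 5.176 in².
A_nt = (2 − 0.5·1.1875) × 0.625 = 0.8789 in².
0.6 F_u A_nv = 201.9 kips; 0.6 F_y A_gv = 255.5 kips → shear rupture governs the shear term.
R_n = 201.9 + 1.0 × 65 × 0.8789 = 259 kips.
Allowable strength R_n/Ω = 259 / 2 = 129 kips.

129 kips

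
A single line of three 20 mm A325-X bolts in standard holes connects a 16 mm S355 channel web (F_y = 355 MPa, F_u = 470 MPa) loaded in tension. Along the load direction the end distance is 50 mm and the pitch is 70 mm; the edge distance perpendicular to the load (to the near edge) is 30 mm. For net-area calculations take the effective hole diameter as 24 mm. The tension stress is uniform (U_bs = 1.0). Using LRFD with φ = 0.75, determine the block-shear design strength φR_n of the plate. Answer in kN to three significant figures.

541 kN

Shear plane L_v = 50 + 2·70 = 190 mm; A_gv = 190 × 16 = 3040 mm².
A_nv = (190 − 2.5·24) × 16 = 2080 mm².
A_nt = (30 − 0.5·24) × 16 = 288 mm².
0.6 F_u A_nv = 586.6 kN; 0.6 F_y A_gv = 647.5 kN → shear rupture governs the shear term.
R_n = 586.6 + 1.0 × 470 × 288 / 1000 = 721.9 kN.
Design strength φR_n = 0.75 × 721.9 = 541 kN.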